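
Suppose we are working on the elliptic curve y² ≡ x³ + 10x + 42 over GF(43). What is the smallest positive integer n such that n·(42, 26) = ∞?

2P: tangent at (42, 26): λ = (3·42² + 10)/(2·26) ≡ 13/9. 9⁻¹ ≡ 24 (mod 43), so λ ≡ 13·24 ≡ 11.
  x = λ² - 42 - 42 = 121 - 84 ≡ 37; y = λ·(42 - 37) - 26 ≡ 29. → (37, 29)
3P: (37, 29) + (42, 26). λ = (26 - 29)/(42 - 37) ≡ 40/5 mod 43. 5⁻¹ ≡ 26 (mod 43), so λ ≡ 8.
  x = λ² - 37 - 42 = 64 - 79 ≡ 28; y = λ·(37 - 28) - 29 ≡ 0. → (28, 0)
4P: (28, 0) + (42, 26). λ = (26 - 0)/(42 - 28) ≡ 26/14 mod 43. 14⁻¹ ≡ 40 (mod 43) since 14·40 = 560 ≡ 1, so λ ≡ 8.
  x = λ² - 28 - 42 = 64 - 70 ≡ 37; y = λ·(28 - 37) - 0 ≡ 14. → (37, 14)
5P: (37, 14) + (42, 26). λ = (26 - 14)/(42 - 37) ≡ 12/5 mod 43. 5⁻¹ ≡ 26 (mod 43), so λ ≡ 11.
  x = λ² - 37 - 42 = 121 - 79 ≡ 42; y = λ·(37 - 42) - 14 ≡ 17. → (42, 17)
6P: (42, 17) + (42, 26): same x and y₁ ≡ -y₂, so the sum is ∞.
6P = ∞, so the order is 6.

6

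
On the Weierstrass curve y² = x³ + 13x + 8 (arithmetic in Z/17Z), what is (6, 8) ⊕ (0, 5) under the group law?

(7, 0)

(6, 8) + (0, 5). λ = (5 - 8)/(0 - 6) ≡ 14/11 mod 17. 11⁻¹ ≡ 14 (mod 17) since 11·14 = 154 ≡ 1, so λ ≡ 9.
  x = λ² - 6 - 0 = 81 - 6 ≡ 7; y = λ·(6 - 7) - 8 ≡ 0. → (7, 0)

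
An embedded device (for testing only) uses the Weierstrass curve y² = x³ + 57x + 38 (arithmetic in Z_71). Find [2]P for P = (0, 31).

(48, 60)

tangent at (0, 31): λ = (3·0² + 57)/(2·31) ≡ 57/62. 62⁻¹ ≡ 63 (mod 71), so λ ≡ 57·63 ≡ 41.
  x = λ² - 0 - 0 = 1681 - 0 ≡ 48; y = λ·(0 - 48) - 31 ≡ 60. → (48, 60)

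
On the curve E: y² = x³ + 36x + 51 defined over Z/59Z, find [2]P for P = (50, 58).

(23, 40)

tangent at (50, 58): λ = (3·50² + 36)/(2·58) ≡ 43/57. 57⁻¹ ≡ 29 (mod 59) since 57·29 = 1653 ≡ 1, so λ ≡ 43·29 ≡ 8.
  x = λ² - 50 - 50 = 64 - 100 ≡ 23; y = λ·(50 - 23) - 58 ≡ 40. → (23, 40)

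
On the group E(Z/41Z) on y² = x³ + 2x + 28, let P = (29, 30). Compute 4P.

(9, 18)

Double-and-add on 4 = (100)₂. Start with P = (29, 30) for the leading 1-bit.
double: tangent at (29, 30): λ = (3·29² + 2)/(2·30) ≡ 24/19. 19⁻¹ ≡ 13 (mod 41) since 19·13 = 247 ≡ 1, so λ ≡ 24·13 ≡ 25.
  x = λ² - 29 - 29 = 625 - 58 ≡ 34; y = λ·(29 - 34) - 30 ≡ 9. → (34, 9)
double: tangent at (34, 9): λ = (3·34² + 2)/(2·9) ≡ 26/18. 18⁻¹ ≡ 16 (mod 41) since 18·16 = 288 ≡ 1, so λ ≡ 26·16 ≡ 6.
  x = λ² - 34 - 34 = 36 - 68 ≡ 9; y = λ·(34 - 9) - 9 ≡ 18. → (9, 18)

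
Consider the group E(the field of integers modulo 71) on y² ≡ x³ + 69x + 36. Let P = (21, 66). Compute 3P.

(3, 46)

Repeated addition: build up to 3P.
2P: tangent at (21, 66): λ = (3·21² + 69)/(2·66) ≡ 43/61. 61⁻¹ ≡ 7 (mod 71), so λ ≡ 43·7 ≡ 17.
  x = λ² - 21 - 21 = 289 - 42 ≡ 34; y = λ·(21 - 34) - 66 ≡ 68. → (34, 68)
3P: (34, 68) + (21, 66). λ = (66 - 68)/(21 - 34) ≡ 69/58 mod 71. 58⁻¹ ≡ 60 (mod 71), so λ ≡ 22.
  x = λ² - 34 - 21 = 484 - 55 ≡ 3; y = λ·(34 - 3) - 68 ≡ 46. → (3, 46)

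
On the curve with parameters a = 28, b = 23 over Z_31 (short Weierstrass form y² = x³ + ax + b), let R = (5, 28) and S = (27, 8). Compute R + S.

(7, 2)

(5, 28) + (27, 8). λ = (8 - 28)/(27 - 5) ≡ 11/22 mod 31. 22⁻¹ ≡ 24 (mod 31) since 22·24 = 528 ≡ 1, so λ ≡ 16.
  x = λ² - 5 - 27 = 256 - 32 ≡ 7; y = λ·(5 - 7) - 28 ≡ 2. → (7, 2)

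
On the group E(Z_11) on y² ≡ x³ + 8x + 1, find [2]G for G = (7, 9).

tangent at (7, 9): λ = (3·7² + 8)/(2·9) ≡ 1/7. 7⁻¹ ≡ 8 (mod 11) since 7·8 = 56 ≡ 1, so λ ≡ 1·8 ≡ 8.
  x = λ² - 7 - 7 = 64 - 14 ≡ 6; y = λ·(7 - 6) - 9 ≡ 10. → (6, 10)

(6, 10)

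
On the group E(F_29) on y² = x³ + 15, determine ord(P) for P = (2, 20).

2P: tangent at (2, 20): λ = (3·2² + 0)/(2·20) ≡ 12/11. 11⁻¹ ≡ 8 (mod 29), so λ ≡ 12·8 ≡ 9.
  x = λ² - 2 - 2 = 81 - 4 ≡ 19; y = λ·(2 - 19) - 20 ≡ 1. → (19, 1)
3P: (19, 1) + (2, 20). λ = (20 - 1)/(2 - 19) ≡ 19/12 mod 29. 12⁻¹ ≡ 17 (mod 29) since 12·17 = 204 ≡ 1, so λ ≡ 4.
  x = λ² - 19 - 2 = 16 - 21 ≡ 24; y = λ·(19 - 24) - 1 ≡ 8. → (24, 8)
4P: (24, 8) + (2, 20). λ = (20 - 8)/(2 - 24) ≡ 12/7 mod 29. 7⁻¹ ≡ 25 (mod 29) since 7·25 = 175 ≡ 1, so λ ≡ 10.
  x = λ² - 24 - 2 = 100 - 26 ≡ 16; y = λ·(24 - 16) - 8 ≡ 14. → (16, 14)
5P: (16, 14) + (2, 20). λ = (20 - 14)/(2 - 16) ≡ 6/15 mod 29. 15⁻¹ ≡ 2 (mod 29) since 15·2 = 30 ≡ 1, so λ ≡ 12.
  x = λ² - 16 - 2 = 144 - 18 ≡ 10; y = λ·(16 - 10) - 14 ≡ 0. → (10, 0)
6P: (10, 0) + (2, 20). λ = (20 - 0)/(2 - 10) ≡ 20/21 mod 29. 21⁻¹ ≡ 18 (mod 29), so λ ≡ 12.
  x = λ² - 10 - 2 = 144 - 12 ≡ 16; y = λ·(10 - 16) - 0 ≡ 15. → (16, 15)
7P: (16, 15) + (2, 20). λ = (20 - 15)/(2 - 16) ≡ 5/15 mod 29. 15⁻¹ ≡ 2 (mod 29), so λ ≡ 10.
  x = λ² - 16 - 2 = 100 - 18 ≡ 24; y = λ·(16 - 24) - 15 ≡ 21. → (24, 21)
8P: (24, 21) + (2, 20). λ = (20 - 21)/(2 - 24) ≡ 28/7 mod 29. 7⁻¹ ≡ 25 (mod 29), so λ ≡ 4.
  x = λ² - 24 - 2 = 16 - 26 ≡ 19; y = λ·(24 - 19) - 21 ≡ 28. → (19, 28)
9P: (19, 28) + (2, 20). λ = (20 - 28)/(2 - 19) ≡ 21/12 mod 29. 12⁻¹ ≡ 17 (mod 29) since 12·17 = 204 ≡ 1, so λ ≡ 9.
  x = λ² - 19 - 2 = 81 - 21 ≡ 2; y = λ·(19 - 2) - 28 ≡ 9. → (2, 9)
10P: (2, 9) + (2, 20): same x and y₁ ≡ -y₂, so the sum is ∞.
10P = ∞, so the order is 10.

10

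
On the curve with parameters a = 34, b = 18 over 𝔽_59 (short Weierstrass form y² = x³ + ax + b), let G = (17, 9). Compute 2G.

(44, 26)

tangent at (17, 9): λ = (3·17² + 34)/(2·9) ≡ 16/18. 18⁻¹ ≡ 23 (mod 59) since 18·23 = 414 ≡ 1, so λ ≡ 16·23 ≡ 14.
  x = λ² - 17 - 17 = 196 - 34 ≡ 44; y = λ·(17 - 44) - 9 ≡ 26. → (44, 26)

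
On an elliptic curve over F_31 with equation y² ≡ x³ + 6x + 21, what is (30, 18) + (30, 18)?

tangent at (30, 18): λ = (3·30² + 6)/(2·18) ≡ 9/5. 5⁻¹ ≡ 25 (mod 31), so λ ≡ 9·25 ≡ 8.
  x = λ² - 30 - 30 = 64 - 60 ≡ 4; y = λ·(30 - 4) - 18 ≡ 4. → (4, 4)

(4, 4)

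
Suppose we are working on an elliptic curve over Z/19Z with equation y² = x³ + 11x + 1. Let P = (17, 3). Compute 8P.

(16, 13)

Double-and-add on 8 = (1000)₂. Start with P = (17, 3) for the leading 1-bit.
double: tangent at (17, 3): λ = (3·17² + 11)/(2·3) ≡ 4/6. 6⁻¹ ≡ 16 (mod 19), so λ ≡ 4·16 ≡ 7.
  x = λ² - 17 - 17 = 49 - 34 ≡ 15; y = λ·(17 - 15) - 3 ≡ 11. → (15, 11)
double: tangent at (15, 11): λ = (3·15² + 11)/(2·11) ≡ 2/3. 3⁻¹ ≡ 13 (mod 19) since 3·13 = 39 ≡ 1, so λ ≡ 2·13 ≡ 7.
  x = λ² - 15 - 15 = 49 - 30 ≡ 0; y = λ·(15 - 0) - 11 ≡ 18. → (0, 18)
double: tangent at (0, 18): λ = (3·0² + 11)/(2·18) ≡ 11/17. 17⁻¹ ≡ 9 (mod 19), so λ ≡ 11·9 ≡ 4.
  x = λ² - 0 - 0 = 16 - 0 ≡ 16; y = λ·(0 - 16) - 18 ≡ 13. → (16, 13)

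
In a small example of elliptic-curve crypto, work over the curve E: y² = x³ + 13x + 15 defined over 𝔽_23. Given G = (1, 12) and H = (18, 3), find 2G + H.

(16, 15)

First 2G:
Repeated addition: build up to 2G.
2G: tangent at (1, 12): λ = (3·1² + 13)/(2·12) ≡ 16/1. 1⁻¹ ≡ 1 (mod 23), so λ ≡ 16·1 ≡ 16.
  x = λ² - 1 - 1 = 256 - 2 ≡ 1; y = λ·(1 - 1) - 12 ≡ 11. → (1, 11)
2G = (1, 11).
Finally 2G + H:
(1, 11) + (18, 3). λ = (3 - 11)/(18 - 1) ≡ 15/17 mod 23. 17⁻¹ ≡ 19 (mod 23), so λ ≡ 9.
  x = λ² - 1 - 18 = 81 - 19 ≡ 16; y = λ·(1 - 16) - 11 ≡ 15. → (16, 15)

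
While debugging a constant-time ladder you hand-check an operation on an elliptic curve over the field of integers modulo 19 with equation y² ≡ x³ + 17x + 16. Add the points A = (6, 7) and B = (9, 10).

(6, 7) + (9, 10). λ = (10 - 7)/(9 - 6) ≡ 3/3 mod 19. 3⁻¹ ≡ 13 (mod 19), so λ ≡ 1.
  x = λ² - 6 - 9 = 1 - 15 ≡ 5; y = λ·(6 - 5) - 7 ≡ 13. → (5, 13)

(5, 13)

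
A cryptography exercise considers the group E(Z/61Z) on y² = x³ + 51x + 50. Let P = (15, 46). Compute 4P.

(36, 48)

Double-and-add on 4 = (100)₂. Start with P = (15, 46) for the leading 1-bit.
double: tangent at (15, 46): λ = (3·15² + 51)/(2·46) ≡ 55/31. 31⁻¹ ≡ 2 (mod 61), so λ ≡ 55·2 ≡ 49.
  x = λ² - 15 - 15 = 2401 - 30 ≡ 53; y = λ·(15 - 53) - 46 ≡ 44. → (53, 44)
double: tangent at (53, 44): λ = (3·53² + 51)/(2·44) ≡ 60/27. 27⁻¹ ≡ 52 (mod 61) since 27·52 = 1404 ≡ 1, so λ ≡ 60·52 ≡ 9.
  x = λ² - 53 - 53 = 81 - 106 ≡ 36; y = λ·(53 - 36) - 44 ≡ 48. → (36, 48)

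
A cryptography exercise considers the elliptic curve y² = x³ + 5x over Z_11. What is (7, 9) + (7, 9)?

tangent at (7, 9): λ = (3·7² + 5)/(2·9) ≡ 9/7. 7⁻¹ ≡ 8 (mod 11), so λ ≡ 9·8 ≡ 6.
  x = λ² - 7 - 7 = 36 - 14 ≡ 0; y = λ·(7 - 0) - 9 ≡ 0. → (0, 0)

(0, 0)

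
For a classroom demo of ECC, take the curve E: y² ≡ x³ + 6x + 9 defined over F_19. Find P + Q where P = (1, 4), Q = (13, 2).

(1, 4) + (13, 2). λ = (2 - 4)/(13 - 1) ≡ 17/12 mod 19. 12⁻¹ ≡ 8 (mod 19), so λ ≡ 3.
  x = λ² - 1 - 13 = 9 - 14 ≡ 14; y = λ·(1 - 14) - 4 ≡ 14. → (14, 14)

(14, 14)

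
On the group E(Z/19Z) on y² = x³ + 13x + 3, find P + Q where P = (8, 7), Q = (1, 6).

(8, 7) + (1, 6). λ = (6 - 7)/(1 - 8) ≡ 18/12 mod 19. 12⁻¹ ≡ 8 (mod 19), so λ ≡ 11.
  x = λ² - 8 - 1 = 121 - 9 ≡ 17; y = λ·(8 - 17) - 7 ≡ 8. → (17, 8)

(17, 8)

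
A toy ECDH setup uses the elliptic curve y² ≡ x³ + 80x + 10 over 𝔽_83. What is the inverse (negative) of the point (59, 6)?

(59, 77)

-(59, 6) = (59, -6 mod 83) = (59, 77).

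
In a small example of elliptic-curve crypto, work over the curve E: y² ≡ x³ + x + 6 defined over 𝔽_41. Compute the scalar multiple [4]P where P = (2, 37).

Repeated addition: build up to 4P.
2P: tangent at (2, 37): λ = (3·2² + 1)/(2·37) ≡ 13/33. 33⁻¹ ≡ 5 (mod 41), so λ ≡ 13·5 ≡ 24.
  x = λ² - 2 - 2 = 576 - 4 ≡ 39; y = λ·(2 - 39) - 37 ≡ 18. → (39, 18)
3P: (39, 18) + (2, 37). λ = (37 - 18)/(2 - 39) ≡ 19/4 mod 41. 4⁻¹ ≡ 31 (mod 41), so λ ≡ 15.
  x = λ² - 39 - 2 = 225 - 41 ≡ 20; y = λ·(39 - 20) - 18 ≡ 21. → (20, 21)
4P: (20, 21) + (2, 37). λ = (37 - 21)/(2 - 20) ≡ 16/23 mod 41. 23⁻¹ ≡ 25 (mod 41) since 23·25 = 575 ≡ 1, so λ ≡ 31.
  x = λ² - 20 - 2 = 961 - 22 ≡ 37; y = λ·(20 - 37) - 21 ≡ 26. → (37, 26)

(37, 26)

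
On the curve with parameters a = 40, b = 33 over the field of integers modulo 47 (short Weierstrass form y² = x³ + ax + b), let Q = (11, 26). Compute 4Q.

O

Repeated addition: build up to 4Q.
2Q: tangent at (11, 26): λ = (3·11² + 40)/(2·26) ≡ 27/5. 5⁻¹ ≡ 19 (mod 47), so λ ≡ 27·19 ≡ 43.
  x = λ² - 11 - 11 = 1849 - 22 ≡ 41; y = λ·(11 - 41) - 26 ≡ 0. → (41, 0)
3Q: (41, 0) + (11, 26). λ = (26 - 0)/(11 - 41) ≡ 26/17 mod 47. 17⁻¹ ≡ 36 (mod 47) since 17·36 = 612 ≡ 1, so λ ≡ 43.
  x = λ² - 41 - 11 = 1849 - 52 ≡ 11; y = λ·(41 - 11) - 0 ≡ 21. → (11, 21)
4Q: (11, 21) + (11, 26): same x and y₁ ≡ -y₂, so the sum is O.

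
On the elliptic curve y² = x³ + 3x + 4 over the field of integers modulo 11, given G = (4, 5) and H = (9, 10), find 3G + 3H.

(10, 0)

First 3G:
Repeated addition: build up to 3G.
2G: tangent at (4, 5): λ = (3·4² + 3)/(2·5) ≡ 7/10. 10⁻¹ ≡ 10 (mod 11), so λ ≡ 7·10 ≡ 4.
  x = λ² - 4 - 4 = 16 - 8 ≡ 8; y = λ·(4 - 8) - 5 ≡ 1. → (8, 1)
3G: (8, 1) + (4, 5). λ = (5 - 1)/(4 - 8) ≡ 4/7 mod 11. 7⁻¹ ≡ 8 (mod 11), so λ ≡ 10.
  x = λ² - 8 - 4 = 100 - 12 ≡ 0; y = λ·(8 - 0) - 1 ≡ 2. → (0, 2)
3G = (0, 2).
Next 3H:
Repeated addition: build up to 3H.
2H: tangent at (9, 10): λ = (3·9² + 3)/(2·10) ≡ 4/9. 9⁻¹ ≡ 5 (mod 11), so λ ≡ 4·5 ≡ 9.
  x = λ² - 9 - 9 = 81 - 18 ≡ 8; y = λ·(9 - 8) - 10 ≡ 10. → (8, 10)
3H: (8, 10) + (9, 10). λ = (10 - 10)/(9 - 8) ≡ 0/1 mod 11. 1⁻¹ ≡ 1 (mod 11), so λ ≡ 0.
  x = λ² - 8 - 9 = 0 - 17 ≡ 5; y = λ·(8 - 5) - 10 ≡ 1. → (5, 1)
3H = (5, 1).
Finally 3G + 3H:
(0, 2) + (5, 1). λ = (1 - 2)/(5 - 0) ≡ 10/5 mod 11. 5⁻¹ ≡ 9 (mod 11), so λ ≡ 2.
  x = λ² - 0 - 5 = 4 - 5 ≡ 10; y = λ·(0 - 10) - 2 ≡ 0. → (10, 0)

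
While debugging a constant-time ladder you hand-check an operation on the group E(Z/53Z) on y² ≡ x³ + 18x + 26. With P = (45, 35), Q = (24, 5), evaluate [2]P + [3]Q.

(52, 22)

First 2P:
Repeated addition: build up to 2P.
2P: tangent at (45, 35): λ = (3·45² + 18)/(2·35) ≡ 51/17. 17⁻¹ ≡ 25 (mod 53), so λ ≡ 51·25 ≡ 3.
  x = λ² - 45 - 45 = 9 - 90 ≡ 25; y = λ·(45 - 25) - 35 ≡ 25. → (25, 25)
2P = (25, 25).
Next 3Q:
Repeated addition: build up to 3Q.
2Q: tangent at (24, 5): λ = (3·24² + 18)/(2·5) ≡ 50/10. 10⁻¹ ≡ 16 (mod 53), so λ ≡ 50·16 ≡ 5.
  x = λ² - 24 - 24 = 25 - 48 ≡ 30; y = λ·(24 - 30) - 5 ≡ 18. → (30, 18)
3Q: (30, 18) + (24, 5). λ = (5 - 18)/(24 - 30) ≡ 40/47 mod 53. 47⁻¹ ≡ 44 (mod 53), so λ ≡ 11.
  x = λ² - 30 - 24 = 121 - 54 ≡ 14; y = λ·(30 - 14) - 18 ≡ 52. → (14, 52)
3Q = (14, 52).
Finally 2P + 3Q:
(25, 25) + (14, 52). λ = (52 - 25)/(14 - 25) ≡ 27/42 mod 53. 42⁻¹ ≡ 24 (mod 53), so λ ≡ 12.
  x = λ² - 25 - 14 = 144 - 39 ≡ 52; y = λ·(25 - 52) - 25 ≡ 22. → (52, 22)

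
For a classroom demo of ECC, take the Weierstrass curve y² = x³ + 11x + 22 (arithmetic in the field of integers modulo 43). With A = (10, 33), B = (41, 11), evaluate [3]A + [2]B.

First 3A:
Repeated addition: build up to 3A.
2A: tangent at (10, 33): λ = (3·10² + 11)/(2·33) ≡ 10/23. 23⁻¹ ≡ 15 (mod 43), so λ ≡ 10·15 ≡ 21.
  x = λ² - 10 - 10 = 441 - 20 ≡ 34; y = λ·(10 - 34) - 33 ≡ 22. → (34, 22)
3A: (34, 22) + (10, 33). λ = (33 - 22)/(10 - 34) ≡ 11/19 mod 43. 19⁻¹ ≡ 34 (mod 43) since 19·34 = 646 ≡ 1, so λ ≡ 30.
  x = λ² - 34 - 10 = 900 - 44 ≡ 39; y = λ·(34 - 39) - 22 ≡ 0. → (39, 0)
3A = (39, 0).
Next 2B:
Repeated addition: build up to 2B.
2B: tangent at (41, 11): λ = (3·41² + 11)/(2·11) ≡ 23/22. 22⁻¹ ≡ 2 (mod 43) since 22·2 = 44 ≡ 1, so λ ≡ 23·2 ≡ 3.
  x = λ² - 41 - 41 = 9 - 82 ≡ 13; y = λ·(41 - 13) - 11 ≡ 30. → (13, 30)
2B = (13, 30).
Finally 3A + 2B:
(39, 0) + (13, 30). λ = (30 - 0)/(13 - 39) ≡ 30/17 mod 43. 17⁻¹ ≡ 38 (mod 43), so λ ≡ 22.
  x = λ² - 39 - 13 = 484 - 52 ≡ 2; y = λ·(39 - 2) - 0 ≡ 40. → (2, 40)

(2, 40)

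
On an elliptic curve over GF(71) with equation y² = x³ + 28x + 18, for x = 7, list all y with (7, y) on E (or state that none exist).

x³ + 28x + 18 = 557 ≡ 60 (mod 71).
Square roots of 60 mod 71: 29 and 42 (since 29² = 841 ≡ 60).

29, 42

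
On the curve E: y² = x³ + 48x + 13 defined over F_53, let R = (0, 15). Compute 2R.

tangent at (0, 15): λ = (3·0² + 48)/(2·15) ≡ 48/30. 30⁻¹ ≡ 23 (mod 53) since 30·23 = 690 ≡ 1, so λ ≡ 48·23 ≡ 44.
  x = λ² - 0 - 0 = 1936 - 0 ≡ 28; y = λ·(0 - 28) - 15 ≡ 25. → (28, 25)

(28, 25)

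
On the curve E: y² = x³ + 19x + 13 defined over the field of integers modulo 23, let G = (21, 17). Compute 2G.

(7, 12)

tangent at (21, 17): λ = (3·21² + 19)/(2·17) ≡ 8/11. 11⁻¹ ≡ 21 (mod 23), so λ ≡ 8·21 ≡ 7.
  x = λ² - 21 - 21 = 49 - 42 ≡ 7; y = λ·(21 - 7) - 17 ≡ 12. → (7, 12)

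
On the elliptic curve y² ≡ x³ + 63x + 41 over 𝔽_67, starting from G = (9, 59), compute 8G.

Repeated addition: build up to 8G.
2G: tangent at (9, 59): λ = (3·9² + 63)/(2·59) ≡ 38/51. 51⁻¹ ≡ 46 (mod 67), so λ ≡ 38·46 ≡ 6.
  x = λ² - 9 - 9 = 36 - 18 ≡ 18; y = λ·(9 - 18) - 59 ≡ 21. → (18, 21)
3G: (18, 21) + (9, 59). λ = (59 - 21)/(9 - 18) ≡ 38/58 mod 67. 58⁻¹ ≡ 52 (mod 67), so λ ≡ 33.
  x = λ² - 18 - 9 = 1089 - 27 ≡ 57; y = λ·(18 - 57) - 21 ≡ 32. → (57, 32)
4G: (57, 32) + (9, 59). λ = (59 - 32)/(9 - 57) ≡ 27/19 mod 67. 19⁻¹ ≡ 60 (mod 67), so λ ≡ 12.
  x = λ² - 57 - 9 = 144 - 66 ≡ 11; y = λ·(57 - 11) - 32 ≡ 51. → (11, 51)
5G: (11, 51) + (9, 59). λ = (59 - 51)/(9 - 11) ≡ 8/65 mod 67. 65⁻¹ ≡ 33 (mod 67), so λ ≡ 63.
  x = λ² - 11 - 9 = 3969 - 20 ≡ 63; y = λ·(11 - 63) - 51 ≡ 23. → (63, 23)
6G: (63, 23) + (9, 59). λ = (59 - 23)/(9 - 63) ≡ 36/13 mod 67. 13⁻¹ ≡ 31 (mod 67), so λ ≡ 44.
  x = λ² - 63 - 9 = 1936 - 72 ≡ 55; y = λ·(63 - 55) - 23 ≡ 61. → (55, 61)
7G: (55, 61) + (9, 59). λ = (59 - 61)/(9 - 55) ≡ 65/21 mod 67. 21⁻¹ ≡ 16 (mod 67) since 21·16 = 336 ≡ 1, so λ ≡ 35.
  x = λ² - 55 - 9 = 1225 - 64 ≡ 22; y = λ·(55 - 22) - 61 ≡ 22. → (22, 22)
8G: (22, 22) + (9, 59). λ = (59 - 22)/(9 - 22) ≡ 37/54 mod 67. 54⁻¹ ≡ 36 (mod 67) since 54·36 = 1944 ≡ 1, so λ ≡ 59.
  x = λ² - 22 - 9 = 3481 - 31 ≡ 33; y = λ·(22 - 33) - 22 ≡ 66. → (33, 66)

(33, 66)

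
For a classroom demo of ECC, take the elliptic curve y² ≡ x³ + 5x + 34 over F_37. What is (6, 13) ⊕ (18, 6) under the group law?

(10, 14)

(6, 13) + (18, 6). λ = (6 - 13)/(18 - 6) ≡ 30/12 mod 37. 12⁻¹ ≡ 34 (mod 37) since 12·34 = 408 ≡ 1, so λ ≡ 21.
  x = λ² - 6 - 18 = 441 - 24 ≡ 10; y = λ·(6 - 10) - 13 ≡ 14. → (10, 14)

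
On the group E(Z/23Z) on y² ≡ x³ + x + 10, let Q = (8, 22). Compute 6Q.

Repeated addition: build up to 6Q.
2Q: tangent at (8, 22): λ = (3·8² + 1)/(2·22) ≡ 9/21. 21⁻¹ ≡ 11 (mod 23), so λ ≡ 9·11 ≡ 7.
  x = λ² - 8 - 8 = 49 - 16 ≡ 10; y = λ·(8 - 10) - 22 ≡ 10. → (10, 10)
3Q: (10, 10) + (8, 22). λ = (22 - 10)/(8 - 10) ≡ 12/21 mod 23. 21⁻¹ ≡ 11 (mod 23) since 21·11 = 231 ≡ 1, so λ ≡ 17.
  x = λ² - 10 - 8 = 289 - 18 ≡ 18; y = λ·(10 - 18) - 10 ≡ 15. → (18, 15)
4Q: (18, 15) + (8, 22). λ = (22 - 15)/(8 - 18) ≡ 7/13 mod 23. 13⁻¹ ≡ 16 (mod 23) since 13·16 = 208 ≡ 1, so λ ≡ 20.
  x = λ² - 18 - 8 = 400 - 26 ≡ 6; y = λ·(18 - 6) - 15 ≡ 18. → (6, 18)
5Q: (6, 18) + (8, 22). λ = (22 - 18)/(8 - 6) ≡ 4/2 mod 23. 2⁻¹ ≡ 12 (mod 23) since 2·12 = 24 ≡ 1, so λ ≡ 2.
  x = λ² - 6 - 8 = 4 - 14 ≡ 13; y = λ·(6 - 13) - 18 ≡ 14. → (13, 14)
6Q: (13, 14) + (8, 22). λ = (22 - 14)/(8 - 13) ≡ 8/18 mod 23. 18⁻¹ ≡ 9 (mod 23) since 18·9 = 162 ≡ 1, so λ ≡ 3.
  x = λ² - 13 - 8 = 9 - 21 ≡ 11; y = λ·(13 - 11) - 14 ≡ 15. → (11, 15)

(11, 15)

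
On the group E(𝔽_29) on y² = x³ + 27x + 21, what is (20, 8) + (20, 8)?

tangent at (20, 8): λ = (3·20² + 27)/(2·8) ≡ 9/16. 16⁻¹ ≡ 20 (mod 29) since 16·20 = 320 ≡ 1, so λ ≡ 9·20 ≡ 6.
  x = λ² - 20 - 20 = 36 - 40 ≡ 25; y = λ·(20 - 25) - 8 ≡ 20. → (25, 20)

(25, 20)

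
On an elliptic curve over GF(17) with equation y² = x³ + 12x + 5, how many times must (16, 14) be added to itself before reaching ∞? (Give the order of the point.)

7

2P: tangent at (16, 14): λ = (3·16² + 12)/(2·14) ≡ 15/11. 11⁻¹ ≡ 14 (mod 17), so λ ≡ 15·14 ≡ 6.
  x = λ² - 16 - 16 = 36 - 32 ≡ 4; y = λ·(16 - 4) - 14 ≡ 7. → (4, 7)
3P: (4, 7) + (16, 14). λ = (14 - 7)/(16 - 4) ≡ 7/12 mod 17. 12⁻¹ ≡ 10 (mod 17), so λ ≡ 2.
  x = λ² - 4 - 16 = 4 - 20 ≡ 1; y = λ·(4 - 1) - 7 ≡ 16. → (1, 16)
4P: (1, 16) + (16, 14). λ = (14 - 16)/(16 - 1) ≡ 15/15 mod 17. 15⁻¹ ≡ 8 (mod 17) since 15·8 = 120 ≡ 1, so λ ≡ 1.
  x = λ² - 1 - 16 = 1 - 17 ≡ 1; y = λ·(1 - 1) - 16 ≡ 1. → (1, 1)
5P: (1, 1) + (16, 14). λ = (14 - 1)/(16 - 1) ≡ 13/15 mod 17. 15⁻¹ ≡ 8 (mod 17) since 15·8 = 120 ≡ 1, so λ ≡ 2.
  x = λ² - 1 - 16 = 4 - 17 ≡ 4; y = λ·(1 - 4) - 1 ≡ 10. → (4, 10)
6P: (4, 10) + (16, 14). λ = (14 - 10)/(16 - 4) ≡ 4/12 mod 17. 12⁻¹ ≡ 10 (mod 17) since 12·10 = 120 ≡ 1, so λ ≡ 6.
  x = λ² - 4 - 16 = 36 - 20 ≡ 16; y = λ·(4 - 16) - 10 ≡ 3. → (16, 3)
7P: (16, 3) + (16, 14): same x and y₁ ≡ -y₂, so the sum is ∞.
7P = ∞, so the order is 7.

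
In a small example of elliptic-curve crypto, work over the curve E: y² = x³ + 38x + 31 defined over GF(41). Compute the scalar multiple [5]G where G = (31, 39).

Repeated addition: build up to 5G.
2G: tangent at (31, 39): λ = (3·31² + 38)/(2·39) ≡ 10/37. 37⁻¹ ≡ 10 (mod 41), so λ ≡ 10·10 ≡ 18.
  x = λ² - 31 - 31 = 324 - 62 ≡ 16; y = λ·(31 - 16) - 39 ≡ 26. → (16, 26)
3G: (16, 26) + (31, 39). λ = (39 - 26)/(31 - 16) ≡ 13/15 mod 41. 15⁻¹ ≡ 11 (mod 41) since 15·11 = 165 ≡ 1, so λ ≡ 20.
  x = λ² - 16 - 31 = 400 - 47 ≡ 25; y = λ·(16 - 25) - 26 ≡ 40. → (25, 40)
4G: (25, 40) + (31, 39). λ = (39 - 40)/(31 - 25) ≡ 40/6 mod 41. 6⁻¹ ≡ 7 (mod 41) since 6·7 = 42 ≡ 1, so λ ≡ 34.
  x = λ² - 25 - 31 = 1156 - 56 ≡ 34; y = λ·(25 - 34) - 40 ≡ 23. → (34, 23)
5G: (34, 23) + (31, 39). λ = (39 - 23)/(31 - 34) ≡ 16/38 mod 41. 38⁻¹ ≡ 27 (mod 41) since 38·27 = 1026 ≡ 1, so λ ≡ 22.
  x = λ² - 34 - 31 = 484 - 65 ≡ 9; y = λ·(34 - 9) - 23 ≡ 35. → (9, 35)

(9, 35)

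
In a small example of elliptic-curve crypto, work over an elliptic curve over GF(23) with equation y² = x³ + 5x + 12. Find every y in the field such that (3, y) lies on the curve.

10, 13

x³ + 5x + 12 = 54 ≡ 8 (mod 23).
Square roots of 8 mod 23: 10 and 13 (since 10² = 100 ≡ 8).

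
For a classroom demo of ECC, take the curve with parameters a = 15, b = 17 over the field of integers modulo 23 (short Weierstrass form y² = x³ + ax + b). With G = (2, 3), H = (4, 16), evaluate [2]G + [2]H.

(12, 19)

First 2G:
Repeated addition: build up to 2G.
2G: tangent at (2, 3): λ = (3·2² + 15)/(2·3) ≡ 4/6. 6⁻¹ ≡ 4 (mod 23), so λ ≡ 4·4 ≡ 16.
  x = λ² - 2 - 2 = 256 - 4 ≡ 22; y = λ·(2 - 22) - 3 ≡ 22. → (22, 22)
2G = (22, 22).
Next 2H:
Repeated addition: build up to 2H.
2H: tangent at (4, 16): λ = (3·4² + 15)/(2·16) ≡ 17/9. 9⁻¹ ≡ 18 (mod 23), so λ ≡ 17·18 ≡ 7.
  x = λ² - 4 - 4 = 49 - 8 ≡ 18; y = λ·(4 - 18) - 16 ≡ 1. → (18, 1)
2H = (18, 1).
Finally 2G + 2H:
(22, 22) + (18, 1). λ = (1 - 22)/(18 - 22) ≡ 2/19 mod 23. 19⁻¹ ≡ 17 (mod 23) since 19·17 = 323 ≡ 1, so λ ≡ 11.
  x = λ² - 22 - 18 = 121 - 40 ≡ 12; y = λ·(22 - 12) - 22 ≡ 19. → (12, 19)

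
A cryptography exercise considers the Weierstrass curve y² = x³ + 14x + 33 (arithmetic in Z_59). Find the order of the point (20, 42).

3

2P: tangent at (20, 42): λ = (3·20² + 14)/(2·42) ≡ 34/25. 25⁻¹ ≡ 26 (mod 59), so λ ≡ 34·26 ≡ 58.
  x = λ² - 20 - 20 = 3364 - 40 ≡ 20; y = λ·(20 - 20) - 42 ≡ 17. → (20, 17)
3P: (20, 17) + (20, 42): same x and y₁ ≡ -y₂, so the sum is O.
3P = O, so the order is 3.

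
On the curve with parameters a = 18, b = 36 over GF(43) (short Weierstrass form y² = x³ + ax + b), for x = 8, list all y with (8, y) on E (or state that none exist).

x³ + 18x + 36 = 692 ≡ 4 (mod 43).
Square roots of 4 mod 43: 2 and 41 (since 2² = 4 ≡ 4).

2, 41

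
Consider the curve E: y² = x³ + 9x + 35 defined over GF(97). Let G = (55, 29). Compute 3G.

Repeated addition: build up to 3G.
2G: tangent at (55, 29): λ = (3·55² + 9)/(2·29) ≡ 63/58. 58⁻¹ ≡ 92 (mod 97), so λ ≡ 63·92 ≡ 73.
  x = λ² - 55 - 55 = 5329 - 110 ≡ 78; y = λ·(55 - 78) - 29 ≡ 38. → (78, 38)
3G: (78, 38) + (55, 29). λ = (29 - 38)/(55 - 78) ≡ 88/74 mod 97. 74⁻¹ ≡ 59 (mod 97), so λ ≡ 51.
  x = λ² - 78 - 55 = 2601 - 133 ≡ 43; y = λ·(78 - 43) - 38 ≡ 1. → (43, 1)

(43, 1)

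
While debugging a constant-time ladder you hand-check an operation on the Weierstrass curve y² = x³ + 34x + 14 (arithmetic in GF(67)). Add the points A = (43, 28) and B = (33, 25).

(43, 28) + (33, 25). λ = (25 - 28)/(33 - 43) ≡ 64/57 mod 67. 57⁻¹ ≡ 20 (mod 67), so λ ≡ 7.
  x = λ² - 43 - 33 = 49 - 76 ≡ 40; y = λ·(43 - 40) - 28 ≡ 60. → (40, 60)

(40, 60)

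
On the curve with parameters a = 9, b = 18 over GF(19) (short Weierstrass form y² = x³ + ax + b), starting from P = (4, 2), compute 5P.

Repeated addition: build up to 5P.
2P: tangent at (4, 2): λ = (3·4² + 9)/(2·2) ≡ 0/4. 4⁻¹ ≡ 5 (mod 19) since 4·5 = 20 ≡ 1, so λ ≡ 0·5 ≡ 0.
  x = λ² - 4 - 4 = 0 - 8 ≡ 11; y = λ·(4 - 11) - 2 ≡ 17. → (11, 17)
3P: (11, 17) + (4, 2). λ = (2 - 17)/(4 - 11) ≡ 4/12 mod 19. 12⁻¹ ≡ 8 (mod 19), so λ ≡ 13.
  x = λ² - 11 - 4 = 169 - 15 ≡ 2; y = λ·(11 - 2) - 17 ≡ 5. → (2, 5)
4P: (2, 5) + (4, 2). λ = (2 - 5)/(4 - 2) ≡ 16/2 mod 19. 2⁻¹ ≡ 10 (mod 19), so λ ≡ 8.
  x = λ² - 2 - 4 = 64 - 6 ≡ 1; y = λ·(2 - 1) - 5 ≡ 3. → (1, 3)
5P: (1, 3) + (4, 2). λ = (2 - 3)/(4 - 1) ≡ 18/3 mod 19. 3⁻¹ ≡ 13 (mod 19) since 3·13 = 39 ≡ 1, so λ ≡ 6.
  x = λ² - 1 - 4 = 36 - 5 ≡ 12; y = λ·(1 - 12) - 3 ≡ 7. → (12, 7)

(12, 7)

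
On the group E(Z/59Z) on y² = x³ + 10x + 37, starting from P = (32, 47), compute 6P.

Repeated addition: build up to 6P.
2P: tangent at (32, 47): λ = (3·32² + 10)/(2·47) ≡ 14/35. 35⁻¹ ≡ 27 (mod 59), so λ ≡ 14·27 ≡ 24.
  x = λ² - 32 - 32 = 576 - 64 ≡ 40; y = λ·(32 - 40) - 47 ≡ 56. → (40, 56)
3P: (40, 56) + (32, 47). λ = (47 - 56)/(32 - 40) ≡ 50/51 mod 59. 51⁻¹ ≡ 22 (mod 59), so λ ≡ 38.
  x = λ² - 40 - 32 = 1444 - 72 ≡ 15; y = λ·(40 - 15) - 56 ≡ 9. → (15, 9)
4P: (15, 9) + (32, 47). λ = (47 - 9)/(32 - 15) ≡ 38/17 mod 59. 17⁻¹ ≡ 7 (mod 59) since 17·7 = 119 ≡ 1, so λ ≡ 30.
  x = λ² - 15 - 32 = 900 - 47 ≡ 27; y = λ·(15 - 27) - 9 ≡ 44. → (27, 44)
5P: (27, 44) + (32, 47). λ = (47 - 44)/(32 - 27) ≡ 3/5 mod 59. 5⁻¹ ≡ 12 (mod 59) since 5·12 = 60 ≡ 1, so λ ≡ 36.
  x = λ² - 27 - 32 = 1296 - 59 ≡ 57; y = λ·(27 - 57) - 44 ≡ 56. → (57, 56)
6P: (57, 56) + (32, 47). λ = (47 - 56)/(32 - 57) ≡ 50/34 mod 59. 34⁻¹ ≡ 33 (mod 59) since 34·33 = 1122 ≡ 1, so λ ≡ 57.
  x = λ² - 57 - 32 = 3249 - 89 ≡ 33; y = λ·(57 - 33) - 56 ≡ 14. → (33, 14)

(33, 14)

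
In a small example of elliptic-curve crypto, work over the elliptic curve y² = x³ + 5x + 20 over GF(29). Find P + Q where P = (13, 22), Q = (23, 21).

(2, 3)

(13, 22) + (23, 21). λ = (21 - 22)/(23 - 13) ≡ 28/10 mod 29. 10⁻¹ ≡ 3 (mod 29) since 10·3 = 30 ≡ 1, so λ ≡ 26.
  x = λ² - 13 - 23 = 676 - 36 ≡ 2; y = λ·(13 - 2) - 22 ≡ 3. → (2, 3)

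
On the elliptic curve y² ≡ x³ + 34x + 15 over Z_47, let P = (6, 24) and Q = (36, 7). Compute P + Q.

(6, 24) + (36, 7). λ = (7 - 24)/(36 - 6) ≡ 30/30 mod 47. 30⁻¹ ≡ 11 (mod 47), so λ ≡ 1.
  x = λ² - 6 - 36 = 1 - 42 ≡ 6; y = λ·(6 - 6) - 24 ≡ 23. → (6, 23)

(6, 23)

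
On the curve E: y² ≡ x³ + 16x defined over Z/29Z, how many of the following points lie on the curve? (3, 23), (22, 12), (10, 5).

0

(3, 23): 23² ≡ 7, rhs ≡ 17 → off.
(22, 12): 12² ≡ 28, rhs ≡ 9 → off.
(10, 5): 5² ≡ 25, rhs ≡ 0 → off.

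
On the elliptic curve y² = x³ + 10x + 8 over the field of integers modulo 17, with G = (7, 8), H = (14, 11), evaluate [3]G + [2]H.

(11, 2)

First 3G:
Repeated addition: build up to 3G.
2G: tangent at (7, 8): λ = (3·7² + 10)/(2·8) ≡ 4/16. 16⁻¹ ≡ 16 (mod 17), so λ ≡ 4·16 ≡ 13.
  x = λ² - 7 - 7 = 169 - 14 ≡ 2; y = λ·(7 - 2) - 8 ≡ 6. → (2, 6)
3G: (2, 6) + (7, 8). λ = (8 - 6)/(7 - 2) ≡ 2/5 mod 17. 5⁻¹ ≡ 7 (mod 17), so λ ≡ 14.
  x = λ² - 2 - 7 = 196 - 9 ≡ 0; y = λ·(2 - 0) - 6 ≡ 5. → (0, 5)
3G = (0, 5).
Next 2H:
Repeated addition: build up to 2H.
2H: tangent at (14, 11): λ = (3·14² + 10)/(2·11) ≡ 3/5. 5⁻¹ ≡ 7 (mod 17) since 5·7 = 35 ≡ 1, so λ ≡ 3·7 ≡ 4.
  x = λ² - 14 - 14 = 16 - 28 ≡ 5; y = λ·(14 - 5) - 11 ≡ 8. → (5, 8)
2H = (5, 8).
Finally 3G + 2H:
(0, 5) + (5, 8). λ = (8 - 5)/(5 - 0) ≡ 3/5 mod 17. 5⁻¹ ≡ 7 (mod 17) since 5·7 = 35 ≡ 1, so λ ≡ 4.
  x = λ² - 0 - 5 = 16 - 5 ≡ 11; y = λ·(0 - 11) - 5 ≡ 2. → (11, 2)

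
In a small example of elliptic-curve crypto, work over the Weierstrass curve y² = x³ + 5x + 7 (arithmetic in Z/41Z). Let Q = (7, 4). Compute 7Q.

Repeated addition: build up to 7Q.
2Q: tangent at (7, 4): λ = (3·7² + 5)/(2·4) ≡ 29/8. 8⁻¹ ≡ 36 (mod 41) since 8·36 = 288 ≡ 1, so λ ≡ 29·36 ≡ 19.
  x = λ² - 7 - 7 = 361 - 14 ≡ 19; y = λ·(7 - 19) - 4 ≡ 14. → (19, 14)
3Q: (19, 14) + (7, 4). λ = (4 - 14)/(7 - 19) ≡ 31/29 mod 41. 29⁻¹ ≡ 17 (mod 41) since 29·17 = 493 ≡ 1, so λ ≡ 35.
  x = λ² - 19 - 7 = 1225 - 26 ≡ 10; y = λ·(19 - 10) - 14 ≡ 14. → (10, 14)
4Q: (10, 14) + (7, 4). λ = (4 - 14)/(7 - 10) ≡ 31/38 mod 41. 38⁻¹ ≡ 27 (mod 41), so λ ≡ 17.
  x = λ² - 10 - 7 = 289 - 17 ≡ 26; y = λ·(10 - 26) - 14 ≡ 1. → (26, 1)
5Q: (26, 1) + (7, 4). λ = (4 - 1)/(7 - 26) ≡ 3/22 mod 41. 22⁻¹ ≡ 28 (mod 41), so λ ≡ 2.
  x = λ² - 26 - 7 = 4 - 33 ≡ 12; y = λ·(26 - 12) - 1 ≡ 27. → (12, 27)
6Q: (12, 27) + (7, 4). λ = (4 - 27)/(7 - 12) ≡ 18/36 mod 41. 36⁻¹ ≡ 8 (mod 41), so λ ≡ 21.
  x = λ² - 12 - 7 = 441 - 19 ≡ 12; y = λ·(12 - 12) - 27 ≡ 14. → (12, 14)
7Q: (12, 14) + (7, 4). λ = (4 - 14)/(7 - 12) ≡ 31/36 mod 41. 36⁻¹ ≡ 8 (mod 41) since 36·8 = 288 ≡ 1, so λ ≡ 2.
  x = λ² - 12 - 7 = 4 - 19 ≡ 26; y = λ·(12 - 26) - 14 ≡ 40. → (26, 40)

(26, 40)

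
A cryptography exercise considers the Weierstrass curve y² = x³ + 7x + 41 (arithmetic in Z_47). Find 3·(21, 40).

Write Q = (21, 40).
Repeated addition: build up to 3Q.
2Q: tangent at (21, 40): λ = (3·21² + 7)/(2·40) ≡ 14/33. 33⁻¹ ≡ 10 (mod 47) since 33·10 = 330 ≡ 1, so λ ≡ 14·10 ≡ 46.
  x = λ² - 21 - 21 = 2116 - 42 ≡ 6; y = λ·(21 - 6) - 40 ≡ 39. → (6, 39)
3Q: (6, 39) + (21, 40). λ = (40 - 39)/(21 - 6) ≡ 1/15 mod 47. 15⁻¹ ≡ 22 (mod 47) since 15·22 = 330 ≡ 1, so λ ≡ 22.
  x = λ² - 6 - 21 = 484 - 27 ≡ 34; y = λ·(6 - 34) - 39 ≡ 3. → (34, 3)

(34, 3)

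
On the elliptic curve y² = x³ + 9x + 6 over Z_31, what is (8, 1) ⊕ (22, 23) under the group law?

(6, 11)

(8, 1) + (22, 23). λ = (23 - 1)/(22 - 8) ≡ 22/14 mod 31. 14⁻¹ ≡ 20 (mod 31), so λ ≡ 6.
  x = λ² - 8 - 22 = 36 - 30 ≡ 6; y = λ·(8 - 6) - 1 ≡ 11. → (6, 11)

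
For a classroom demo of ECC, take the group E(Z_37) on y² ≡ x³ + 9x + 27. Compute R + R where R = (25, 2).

(13, 26)

tangent at (25, 2): λ = (3·25² + 9)/(2·2) ≡ 34/4. 4⁻¹ ≡ 28 (mod 37) since 4·28 = 112 ≡ 1, so λ ≡ 34·28 ≡ 27.
  x = λ² - 25 - 25 = 729 - 50 ≡ 13; y = λ·(25 - 13) - 2 ≡ 26. → (13, 26)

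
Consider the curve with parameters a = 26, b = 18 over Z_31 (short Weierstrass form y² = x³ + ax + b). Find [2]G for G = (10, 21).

tangent at (10, 21): λ = (3·10² + 26)/(2·21) ≡ 16/11. 11⁻¹ ≡ 17 (mod 31) since 11·17 = 187 ≡ 1, so λ ≡ 16·17 ≡ 24.
  x = λ² - 10 - 10 = 576 - 20 ≡ 29; y = λ·(10 - 29) - 21 ≡ 19. → (29, 19)

(29, 19)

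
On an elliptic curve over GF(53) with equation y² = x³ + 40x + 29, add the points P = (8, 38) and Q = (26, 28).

(18, 50)

(8, 38) + (26, 28). λ = (28 - 38)/(26 - 8) ≡ 43/18 mod 53. 18⁻¹ ≡ 3 (mod 53), so λ ≡ 23.
  x = λ² - 8 - 26 = 529 - 34 ≡ 18; y = λ·(8 - 18) - 38 ≡ 50. → (18, 50)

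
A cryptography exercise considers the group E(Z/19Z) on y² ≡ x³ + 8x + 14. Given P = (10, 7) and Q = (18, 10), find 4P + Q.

(18, 9)

First 4P:
Repeated addition: build up to 4P.
2P: tangent at (10, 7): λ = (3·10² + 8)/(2·7) ≡ 4/14. 14⁻¹ ≡ 15 (mod 19), so λ ≡ 4·15 ≡ 3.
  x = λ² - 10 - 10 = 9 - 20 ≡ 8; y = λ·(10 - 8) - 7 ≡ 18. → (8, 18)
3P: (8, 18) + (10, 7). λ = (7 - 18)/(10 - 8) ≡ 8/2 mod 19. 2⁻¹ ≡ 10 (mod 19) since 2·10 = 20 ≡ 1, so λ ≡ 4.
  x = λ² - 8 - 10 = 16 - 18 ≡ 17; y = λ·(8 - 17) - 18 ≡ 3. → (17, 3)
4P: (17, 3) + (10, 7). λ = (7 - 3)/(10 - 17) ≡ 4/12 mod 19. 12⁻¹ ≡ 8 (mod 19), so λ ≡ 13.
  x = λ² - 17 - 10 = 169 - 27 ≡ 9; y = λ·(17 - 9) - 3 ≡ 6. → (9, 6)
4P = (9, 6).
Finally 4P + Q:
(9, 6) + (18, 10). λ = (10 - 6)/(18 - 9) ≡ 4/9 mod 19. 9⁻¹ ≡ 17 (mod 19), so λ ≡ 11.
  x = λ² - 9 - 18 = 121 - 27 ≡ 18; y = λ·(9 - 18) - 6 ≡ 9. → (18, 9)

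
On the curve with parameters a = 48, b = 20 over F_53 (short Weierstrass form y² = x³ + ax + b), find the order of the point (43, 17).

2P: tangent at (43, 17): λ = (3·43² + 48)/(2·17) ≡ 30/34. 34⁻¹ ≡ 39 (mod 53), so λ ≡ 30·39 ≡ 4.
  x = λ² - 43 - 43 = 16 - 86 ≡ 36; y = λ·(43 - 36) - 17 ≡ 11. → (36, 11)
3P: (36, 11) + (43, 17). λ = (17 - 11)/(43 - 36) ≡ 6/7 mod 53. 7⁻¹ ≡ 38 (mod 53) since 7·38 = 266 ≡ 1, so λ ≡ 16.
  x = λ² - 36 - 43 = 256 - 79 ≡ 18; y = λ·(36 - 18) - 11 ≡ 12. → (18, 12)
4P: (18, 12) + (43, 17). λ = (17 - 12)/(43 - 18) ≡ 5/25 mod 53. 25⁻¹ ≡ 17 (mod 53), so λ ≡ 32.
  x = λ² - 18 - 43 = 1024 - 61 ≡ 9; y = λ·(18 - 9) - 12 ≡ 11. → (9, 11)
5P: (9, 11) + (43, 17). λ = (17 - 11)/(43 - 9) ≡ 6/34 mod 53. 34⁻¹ ≡ 39 (mod 53), so λ ≡ 22.
  x = λ² - 9 - 43 = 484 - 52 ≡ 8; y = λ·(9 - 8) - 11 ≡ 11. → (8, 11)
6P: (8, 11) + (43, 17). λ = (17 - 11)/(43 - 8) ≡ 6/35 mod 53. 35⁻¹ ≡ 50 (mod 53), so λ ≡ 35.
  x = λ² - 8 - 43 = 1225 - 51 ≡ 8; y = λ·(8 - 8) - 11 ≡ 42. → (8, 42)
7P: (8, 42) + (43, 17). λ = (17 - 42)/(43 - 8) ≡ 28/35 mod 53. 35⁻¹ ≡ 50 (mod 53) since 35·50 = 1750 ≡ 1, so λ ≡ 22.
  x = λ² - 8 - 43 = 484 - 51 ≡ 9; y = λ·(8 - 9) - 42 ≡ 42. → (9, 42)
8P: (9, 42) + (43, 17). λ = (17 - 42)/(43 - 9) ≡ 28/34 mod 53. 34⁻¹ ≡ 39 (mod 53), so λ ≡ 32.
  x = λ² - 9 - 43 = 1024 - 52 ≡ 18; y = λ·(9 - 18) - 42 ≡ 41. → (18, 41)
9P: (18, 41) + (43, 17). λ = (17 - 41)/(43 - 18) ≡ 29/25 mod 53. 25⁻¹ ≡ 17 (mod 53) since 25·17 = 425 ≡ 1, so λ ≡ 16.
  x = λ² - 18 - 43 = 256 - 61 ≡ 36; y = λ·(18 - 36) - 41 ≡ 42. → (36, 42)
10P: (36, 42) + (43, 17). λ = (17 - 42)/(43 - 36) ≡ 28/7 mod 53. 7⁻¹ ≡ 38 (mod 53), so λ ≡ 4.
  x = λ² - 36 - 43 = 16 - 79 ≡ 43; y = λ·(36 - 43) - 42 ≡ 36. → (43, 36)
11P: (43, 36) + (43, 17): same x and y₁ ≡ -y₂, so the sum is the point at infinity.
11P = the point at infinity, so the order is 11.

11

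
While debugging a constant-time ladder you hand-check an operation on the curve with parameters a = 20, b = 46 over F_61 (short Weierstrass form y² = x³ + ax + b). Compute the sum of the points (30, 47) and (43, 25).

(58, 52)

(30, 47) + (43, 25). λ = (25 - 47)/(43 - 30) ≡ 39/13 mod 61. 13⁻¹ ≡ 47 (mod 61), so λ ≡ 3.
  x = λ² - 30 - 43 = 9 - 73 ≡ 58; y = λ·(30 - 58) - 47 ≡ 52. → (58, 52)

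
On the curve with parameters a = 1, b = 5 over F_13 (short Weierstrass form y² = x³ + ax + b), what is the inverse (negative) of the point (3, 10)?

(3, 3)

-(3, 10) = (3, -10 mod 13) = (3, 3).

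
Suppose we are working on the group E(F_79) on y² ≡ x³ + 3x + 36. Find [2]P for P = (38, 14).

tangent at (38, 14): λ = (3·38² + 3)/(2·14) ≡ 69/28. 28⁻¹ ≡ 48 (mod 79) since 28·48 = 1344 ≡ 1, so λ ≡ 69·48 ≡ 73.
  x = λ² - 38 - 38 = 5329 - 76 ≡ 39; y = λ·(38 - 39) - 14 ≡ 71. → (39, 71)

(39, 71)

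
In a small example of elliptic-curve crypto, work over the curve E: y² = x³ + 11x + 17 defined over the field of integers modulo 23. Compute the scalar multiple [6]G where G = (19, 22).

(10, 0)

Repeated addition: build up to 6G.
2G: tangent at (19, 22): λ = (3·19² + 11)/(2·22) ≡ 13/21. 21⁻¹ ≡ 11 (mod 23), so λ ≡ 13·11 ≡ 5.
  x = λ² - 19 - 19 = 25 - 38 ≡ 10; y = λ·(19 - 10) - 22 ≡ 0. → (10, 0)
3G: (10, 0) + (19, 22). λ = (22 - 0)/(19 - 10) ≡ 22/9 mod 23. 9⁻¹ ≡ 18 (mod 23) since 9·18 = 162 ≡ 1, so λ ≡ 5.
  x = λ² - 10 - 19 = 25 - 29 ≡ 19; y = λ·(10 - 19) - 0 ≡ 1. → (19, 1)
4G: (19, 1) + (19, 22): same x and y₁ ≡ -y₂, so the sum is 𝒪.
5G: 𝒪 + (19, 22) = (19, 22) (identity).
6G: tangent at (19, 22): λ = (3·19² + 11)/(2·22) ≡ 13/21. 21⁻¹ ≡ 11 (mod 23) since 21·11 = 231 ≡ 1, so λ ≡ 13·11 ≡ 5.
  x = λ² - 19 - 19 = 25 - 38 ≡ 10; y = λ·(19 - 10) - 22 ≡ 0. → (10, 0)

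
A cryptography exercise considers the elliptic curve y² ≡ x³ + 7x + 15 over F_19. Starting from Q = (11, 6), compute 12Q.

(13, 17)

Double-and-add on 12 = (1100)₂. Start with Q = (11, 6) for the leading 1-bit.
double: tangent at (11, 6): λ = (3·11² + 7)/(2·6) ≡ 9/12. 12⁻¹ ≡ 8 (mod 19) since 12·8 = 96 ≡ 1, so λ ≡ 9·8 ≡ 15.
  x = λ² - 11 - 11 = 225 - 22 ≡ 13; y = λ·(11 - 13) - 6 ≡ 2. → (13, 2)
add Q: (13, 2) + (11, 6). λ = (6 - 2)/(11 - 13) ≡ 4/17 mod 19. 17⁻¹ ≡ 9 (mod 19) since 17·9 = 153 ≡ 1, so λ ≡ 17.
  x = λ² - 13 - 11 = 289 - 24 ≡ 18; y = λ·(13 - 18) - 2 ≡ 8. → (18, 8)
double: tangent at (18, 8): λ = (3·18² + 7)/(2·8) ≡ 10/16. 16⁻¹ ≡ 6 (mod 19), so λ ≡ 10·6 ≡ 3.
  x = λ² - 18 - 18 = 9 - 36 ≡ 11; y = λ·(18 - 11) - 8 ≡ 13. → (11, 13)
double: tangent at (11, 13): λ = (3·11² + 7)/(2·13) ≡ 9/7. 7⁻¹ ≡ 11 (mod 19) since 7·11 = 77 ≡ 1, so λ ≡ 9·11 ≡ 4.
  x = λ² - 11 - 11 = 16 - 22 ≡ 13; y = λ·(11 - 13) - 13 ≡ 17. → (13, 17)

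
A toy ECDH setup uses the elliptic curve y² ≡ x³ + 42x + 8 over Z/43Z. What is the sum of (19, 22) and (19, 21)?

O

The two points share x = 19 and their y-coordinates satisfy 22 + 21 ≡ 0 (mod 43), so they are inverses. Their sum is O.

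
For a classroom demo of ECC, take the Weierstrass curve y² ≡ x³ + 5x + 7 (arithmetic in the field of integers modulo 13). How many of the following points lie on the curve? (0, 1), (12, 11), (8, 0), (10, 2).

(0, 1): 1² ≡ 1, rhs ≡ 7 → off.
(12, 11): 11² ≡ 4, rhs ≡ 1 → off.
(8, 0): 0² ≡ 0, rhs ≡ 0 → on.
(10, 2): 2² ≡ 4, rhs ≡ 4 → on.

2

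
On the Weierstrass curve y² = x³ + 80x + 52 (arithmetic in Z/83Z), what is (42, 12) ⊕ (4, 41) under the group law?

(65, 82)

(42, 12) + (4, 41). λ = (41 - 12)/(4 - 42) ≡ 29/45 mod 83. 45⁻¹ ≡ 24 (mod 83), so λ ≡ 32.
  x = λ² - 42 - 4 = 1024 - 46 ≡ 65; y = λ·(42 - 65) - 12 ≡ 82. → (65, 82)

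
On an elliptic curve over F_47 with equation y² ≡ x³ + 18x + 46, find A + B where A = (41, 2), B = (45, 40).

(41, 2) + (45, 40). λ = (40 - 2)/(45 - 41) ≡ 38/4 mod 47. 4⁻¹ ≡ 12 (mod 47), so λ ≡ 33.
  x = λ² - 41 - 45 = 1089 - 86 ≡ 16; y = λ·(41 - 16) - 2 ≡ 24. → (16, 24)

(16, 24)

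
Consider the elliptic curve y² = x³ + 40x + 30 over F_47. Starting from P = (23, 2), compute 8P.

Double-and-add on 8 = (1000)₂. Start with P = (23, 2) for the leading 1-bit.
double: tangent at (23, 2): λ = (3·23² + 40)/(2·2) ≡ 29/4. 4⁻¹ ≡ 12 (mod 47) since 4·12 = 48 ≡ 1, so λ ≡ 29·12 ≡ 19.
  x = λ² - 23 - 23 = 361 - 46 ≡ 33; y = λ·(23 - 33) - 2 ≡ 43. → (33, 43)
double: tangent at (33, 43): λ = (3·33² + 40)/(2·43) ≡ 17/39. 39⁻¹ ≡ 41 (mod 47), so λ ≡ 17·41 ≡ 39.
  x = λ² - 33 - 33 = 1521 - 66 ≡ 45; y = λ·(33 - 45) - 43 ≡ 6. → (45, 6)
double: tangent at (45, 6): λ = (3·45² + 40)/(2·6) ≡ 5/12. 12⁻¹ ≡ 4 (mod 47), so λ ≡ 5·4 ≡ 20.
  x = λ² - 45 - 45 = 400 - 90 ≡ 28; y = λ·(45 - 28) - 6 ≡ 5. → (28, 5)

(28, 5)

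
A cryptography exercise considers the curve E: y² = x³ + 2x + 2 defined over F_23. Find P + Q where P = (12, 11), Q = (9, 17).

(12, 11) + (9, 17). λ = (17 - 11)/(9 - 12) ≡ 6/20 mod 23. 20⁻¹ ≡ 15 (mod 23), so λ ≡ 21.
  x = λ² - 12 - 9 = 441 - 21 ≡ 6; y = λ·(12 - 6) - 11 ≡ 0. → (6, 0)

(6, 0)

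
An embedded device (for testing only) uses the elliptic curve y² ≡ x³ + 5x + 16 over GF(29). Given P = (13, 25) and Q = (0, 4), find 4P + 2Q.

First 4P:
Double-and-add on 4 = (100)₂. Start with P = (13, 25) for the leading 1-bit.
double: tangent at (13, 25): λ = (3·13² + 5)/(2·25) ≡ 19/21. 21⁻¹ ≡ 18 (mod 29), so λ ≡ 19·18 ≡ 23.
  x = λ² - 13 - 13 = 529 - 26 ≡ 10; y = λ·(13 - 10) - 25 ≡ 15. → (10, 15)
double: tangent at (10, 15): λ = (3·10² + 5)/(2·15) ≡ 15/1. 1⁻¹ ≡ 1 (mod 29) since 1·1 = 1 ≡ 1, so λ ≡ 15·1 ≡ 15.
  x = λ² - 10 - 10 = 225 - 20 ≡ 2; y = λ·(10 - 2) - 15 ≡ 18. → (2, 18)
4P = (2, 18).
Next 2Q:
Repeated addition: build up to 2Q.
2Q: tangent at (0, 4): λ = (3·0² + 5)/(2·4) ≡ 5/8. 8⁻¹ ≡ 11 (mod 29), so λ ≡ 5·11 ≡ 26.
  x = λ² - 0 - 0 = 676 - 0 ≡ 9; y = λ·(0 - 9) - 4 ≡ 23. → (9, 23)
2Q = (9, 23).
Finally 4P + 2Q:
(2, 18) + (9, 23). λ = (23 - 18)/(9 - 2) ≡ 5/7 mod 29. 7⁻¹ ≡ 25 (mod 29) since 7·25 = 175 ≡ 1, so λ ≡ 9.
  x = λ² - 2 - 9 = 81 - 11 ≡ 12; y = λ·(2 - 12) - 18 ≡ 8. → (12, 8)

(12, 8)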